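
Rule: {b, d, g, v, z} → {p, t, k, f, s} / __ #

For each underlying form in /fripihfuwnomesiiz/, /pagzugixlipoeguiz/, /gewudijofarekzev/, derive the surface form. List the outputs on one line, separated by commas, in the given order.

fripihfuwnomesiis, pagzugixlipoeguis, gewudijofarekzef

/fripihfuwnomesiiz/: /z/ is a voiced obstruent in word-final position, so it devoices to [s]. → [fripihfuwnomesiis].
/pagzugixlipoeguiz/: /z/ is a voiced obstruent in word-final position, so it devoices to [s]. → [pagzugixlipoeguis].
/gewudijofarekzev/: /v/ is a voiced obstruent in word-final position, so it devoices to [f]. → [gewudijofarekzef].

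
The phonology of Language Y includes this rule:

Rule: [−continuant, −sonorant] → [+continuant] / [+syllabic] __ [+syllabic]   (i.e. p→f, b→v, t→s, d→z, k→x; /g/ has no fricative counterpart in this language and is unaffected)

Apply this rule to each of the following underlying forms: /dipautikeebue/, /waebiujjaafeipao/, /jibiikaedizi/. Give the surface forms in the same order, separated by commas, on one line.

difausixeevue, waeviujjaafeifao, jiviixaezizi

/dipautikeebue/: /p/ is a stop between vowels /i/ and /a/, so it spirantizes to the fricative [f]. /t/ is a stop between vowels /u/ and /i/, so it spirantizes to the fricative [s]. /k/ is a stop between vowels /i/ and /e/, so it spirantizes to the fricative [x]. /b/ is a stop between vowels /e/ and /u/, so it spirantizes to the fricative [v]. → [difausixeevue].
/waebiujjaafeipao/: /b/ is a stop between vowels /e/ and /i/, so it spirantizes to the fricative [v]. /p/ is a stop between vowels /i/ and /a/, so it spirantizes to the fricative [f]. → [waeviujjaafeifao].
/jibiikaedizi/: /b/ is a stop between vowels /i/ and /i/, so it spirantizes to the fricative [v]. /k/ is a stop between vowels /i/ and /a/, so it spirantizes to the fricative [x]. /d/ is a stop between vowels /e/ and /i/, so it spirantizes to the fricative [z]. → [jiviixaezizi].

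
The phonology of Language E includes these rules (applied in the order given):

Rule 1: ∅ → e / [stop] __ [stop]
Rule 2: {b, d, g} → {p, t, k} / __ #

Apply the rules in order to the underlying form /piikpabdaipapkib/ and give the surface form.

Rule 1 (stop-cluster e-epenthesis): /k/ and /p/ form a stop–stop cluster, so [e] is inserted between them. /b/ and /d/ form a stop–stop cluster, so [e] is inserted between them. /p/ and /k/ form a stop–stop cluster, so [e] is inserted between them. /piikpabdaipapkib/ → piikepabedaipapekib.
Rule 2 (final devoicing): /b/ is a voiced stop in word-final position, so it devoices to [p]. /piikepabedaipapekib/ → piikepabedaipapekip.

piikepabedaipapekip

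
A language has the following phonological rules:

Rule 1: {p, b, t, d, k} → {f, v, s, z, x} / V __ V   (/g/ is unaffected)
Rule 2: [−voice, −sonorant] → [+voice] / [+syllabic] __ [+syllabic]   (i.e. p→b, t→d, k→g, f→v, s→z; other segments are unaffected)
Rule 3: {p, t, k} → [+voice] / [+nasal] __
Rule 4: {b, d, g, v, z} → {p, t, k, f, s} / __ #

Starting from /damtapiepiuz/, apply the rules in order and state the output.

damdavievius

Rule 1 (intervocalic spirantization): /p/ is a stop between vowels /a/ and /i/, so it spirantizes to the fricative [f]. /p/ is a stop between vowels /e/ and /i/, so it spirantizes to the fricative [f]. /damtapiepiuz/ → damtafiefiuz.
Rule 2 (intervocalic voicing): /f/ is a voiceless obstruent between vowels /a/ and /i/, so it voices to [v]. /f/ is a voiceless obstruent between vowels /e/ and /i/, so it voices to [v]. /damtafiefiuz/ → damtavieviuz.
Rule 3 (post-nasal voicing): /t/ is a voiceless stop immediately after the nasal /m/, so it voices to [d]. /damtavieviuz/ → damdavieviuz.
Rule 4 (final devoicing): /z/ is a voiced obstruent in word-final position, so it devoices to [s]. /damdavieviuz/ → damdavievius.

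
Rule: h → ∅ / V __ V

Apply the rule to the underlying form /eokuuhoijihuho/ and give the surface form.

eokuuoijiuo

/h/ occurs between vowels /u/ and /o/, so it deletes.
/h/ occurs between vowels /i/ and /u/, so it deletes.
/h/ occurs between vowels /u/ and /o/, so it deletes.
Surface form: [eokuuoijiuo].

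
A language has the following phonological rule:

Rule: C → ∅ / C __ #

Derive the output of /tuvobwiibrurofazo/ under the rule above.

tuvobwiibrurofazo

No segment of /tuvobwiibrurofazo/ meets the structural description of the rule, so the form surfaces unchanged.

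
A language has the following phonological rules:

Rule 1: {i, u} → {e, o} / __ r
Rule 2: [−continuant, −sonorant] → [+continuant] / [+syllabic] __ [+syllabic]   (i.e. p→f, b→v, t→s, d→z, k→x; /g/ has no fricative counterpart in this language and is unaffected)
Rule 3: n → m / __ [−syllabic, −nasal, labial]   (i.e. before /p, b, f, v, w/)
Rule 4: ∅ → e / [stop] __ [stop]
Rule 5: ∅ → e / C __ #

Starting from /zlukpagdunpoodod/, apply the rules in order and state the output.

zlukepagedumpoozode

Rule 1 (pre-rhotic lowering): no segment meets the environment; /zlukpagdunpoodod/ is unchanged.
Rule 2 (intervocalic spirantization): /d/ is a stop between vowels /o/ and /o/, so it spirantizes to the fricative [z]. /zlukpagdunpoodod/ → zlukpagdunpoozod.
Rule 3 (nasal place assimilation): /n/ precedes the labial consonant /p/, so it assimilates in place to [m]. /zlukpagdunpoozod/ → zlukpagdumpoozod.
Rule 4 (stop-cluster e-epenthesis): /k/ and /p/ form a stop–stop cluster, so [e] is inserted between them. /g/ and /d/ form a stop–stop cluster, so [e] is inserted between them. /zlukpagdumpoozod/ → zlukepagedumpoozod.
Rule 5 (final e-epenthesis): the form ends in the consonant /d/, so [e] is inserted word-finally. /zlukepagedumpoozod/ → zlukepagedumpoozode.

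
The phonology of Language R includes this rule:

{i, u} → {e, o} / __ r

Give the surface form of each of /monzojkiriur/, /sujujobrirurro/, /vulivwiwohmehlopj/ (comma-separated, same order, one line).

monzojkerior, sujujobrerorro, vulivwiwohmehlopj

/monzojkiriur/: /i/ is a high vowel immediately before /r/, so it lowers to [e]. /u/ is a high vowel immediately before /r/, so it lowers to [o]. → [monzojkerior].
/sujujobrirurro/: /i/ is a high vowel immediately before /r/, so it lowers to [e]. /u/ is a high vowel immediately before /r/, so it lowers to [o]. → [sujujobrerorro].
/vulivwiwohmehlopj/: the rule's environment is not met; surfaces unchanged as [vulivwiwohmehlopj].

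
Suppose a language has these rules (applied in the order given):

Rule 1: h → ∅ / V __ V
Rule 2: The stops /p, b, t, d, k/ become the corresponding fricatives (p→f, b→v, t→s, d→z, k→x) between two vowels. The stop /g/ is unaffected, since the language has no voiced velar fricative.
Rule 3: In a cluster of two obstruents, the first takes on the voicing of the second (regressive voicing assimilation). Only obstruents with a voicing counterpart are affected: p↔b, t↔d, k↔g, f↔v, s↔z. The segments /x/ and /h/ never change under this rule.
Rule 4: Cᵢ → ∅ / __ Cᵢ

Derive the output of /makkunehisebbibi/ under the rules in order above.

makuneisebivi

Rule 1 (intervocalic h-deletion): /h/ occurs between vowels /e/ and /i/, so it deletes. /makkunehisebbibi/ → makkuneisebbibi.
Rule 2 (intervocalic spirantization): /b/ is a stop between vowels /i/ and /i/, so it spirantizes to the fricative [v]. /makkuneisebbibi/ → makkuneisebbivi.
Rule 3 (regressive voicing assimilation): no segment meets the environment; /makkuneisebbivi/ is unchanged.
Rule 4 (degemination): /kk/ is a geminate; the first /k/ deletes. /bb/ is a geminate; the first /b/ deletes. /makkuneisebbivi/ → makuneisebivi.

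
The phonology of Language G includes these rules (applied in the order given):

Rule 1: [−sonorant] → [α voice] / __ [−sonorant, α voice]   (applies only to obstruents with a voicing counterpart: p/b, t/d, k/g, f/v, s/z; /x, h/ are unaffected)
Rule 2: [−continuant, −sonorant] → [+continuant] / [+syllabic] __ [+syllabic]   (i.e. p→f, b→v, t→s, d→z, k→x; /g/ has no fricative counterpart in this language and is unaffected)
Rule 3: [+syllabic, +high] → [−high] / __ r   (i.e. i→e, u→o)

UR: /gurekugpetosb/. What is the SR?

Rule 1 (regressive voicing assimilation): /g/ precedes the voiceless obstruent /p/, so it devoices to [k] by assimilation. /s/ precedes the voiced obstruent /b/, so it voices to [z] by assimilation. /gurekugpetosb/ → gurekukpetozb.
Rule 2 (intervocalic spirantization): /k/ is a stop between vowels /e/ and /u/, so it spirantizes to the fricative [x]. /t/ is a stop between vowels /e/ and /o/, so it spirantizes to the fricative [s]. /gurekukpetozb/ → gurexukpesozb.
Rule 3 (pre-rhotic lowering): /u/ is a high vowel immediately before /r/, so it lowers to [o]. /gurexukpesozb/ → gorexukpesozb.

gorexukpesozb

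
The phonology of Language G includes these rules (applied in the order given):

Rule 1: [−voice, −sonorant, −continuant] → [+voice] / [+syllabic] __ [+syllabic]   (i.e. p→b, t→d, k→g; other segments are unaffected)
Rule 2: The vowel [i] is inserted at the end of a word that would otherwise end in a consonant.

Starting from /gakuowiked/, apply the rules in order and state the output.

Rule 1 (intervocalic voicing): /k/ is a voiceless stop between vowels /a/ and /u/, so it voices to [g]. /k/ is a voiceless stop between vowels /i/ and /e/, so it voices to [g]. /gakuowiked/ → gaguowiged.
Rule 2 (final i-epenthesis): the form ends in the consonant /d/, so [i] is inserted word-finally. /gaguowiged/ → gaguowigedi.

gaguowigedi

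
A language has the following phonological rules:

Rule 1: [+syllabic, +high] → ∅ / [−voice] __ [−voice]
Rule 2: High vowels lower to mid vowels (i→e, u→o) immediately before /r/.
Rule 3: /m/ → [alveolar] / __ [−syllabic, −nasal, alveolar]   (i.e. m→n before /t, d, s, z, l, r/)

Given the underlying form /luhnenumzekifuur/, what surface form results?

Rule 1 (high vowel syncope): /i/ is a high vowel flanked by voiceless consonants /k/ and /f/, so it deletes. /luhnenumzekifuur/ → luhnenumzekfuur.
Rule 2 (pre-rhotic lowering): /u/ is a high vowel immediately before /r/, so it lowers to [o]. /luhnenumzekfuur/ → luhnenumzekfuor.
Rule 3 (nasal place assimilation): /m/ precedes the alveolar consonant /z/, so it assimilates in place to [n]. /luhnenumzekfuor/ → luhnenunzekfuor.

luhnenunzekfuor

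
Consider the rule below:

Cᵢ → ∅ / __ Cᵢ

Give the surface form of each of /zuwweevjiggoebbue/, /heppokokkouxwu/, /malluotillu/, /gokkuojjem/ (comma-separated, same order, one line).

zuweevjigoebue, hepokokouxwu, maluotilu, gokuojem

/zuwweevjiggoebbue/: /ww/ is a geminate; the first /w/ deletes. /gg/ is a geminate; the first /g/ deletes. /bb/ is a geminate; the first /b/ deletes. → [zuweevjigoebue].
/heppokokkouxwu/: /pp/ is a geminate; the first /p/ deletes. /kk/ is a geminate; the first /k/ deletes. → [hepokokouxwu].
/malluotillu/: /ll/ is a geminate; the first /l/ deletes. /ll/ is a geminate; the first /l/ deletes. → [maluotilu].
/gokkuojjem/: /kk/ is a geminate; the first /k/ deletes. /jj/ is a geminate; the first /j/ deletes. → [gokuojem].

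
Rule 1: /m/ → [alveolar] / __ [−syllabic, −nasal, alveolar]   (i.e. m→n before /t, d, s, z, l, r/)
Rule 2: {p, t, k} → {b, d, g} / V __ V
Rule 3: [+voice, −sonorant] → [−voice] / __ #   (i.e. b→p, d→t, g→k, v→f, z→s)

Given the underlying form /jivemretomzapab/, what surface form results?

Rule 1 (nasal place assimilation): /m/ precedes the alveolar consonant /r/, so it assimilates in place to [n]. /m/ precedes the alveolar consonant /z/, so it assimilates in place to [n]. /jivemretomzapab/ → jivenretonzapab.
Rule 2 (intervocalic voicing): /t/ is a voiceless stop between vowels /e/ and /o/, so it voices to [d]. /p/ is a voiceless stop between vowels /a/ and /a/, so it voices to [b]. /jivenretonzapab/ → jivenredonzabab.
Rule 3 (final devoicing): /b/ is a voiced obstruent in word-final position, so it devoices to [p]. /jivenredonzabab/ → jivenredonzabap.

jivenredonzabap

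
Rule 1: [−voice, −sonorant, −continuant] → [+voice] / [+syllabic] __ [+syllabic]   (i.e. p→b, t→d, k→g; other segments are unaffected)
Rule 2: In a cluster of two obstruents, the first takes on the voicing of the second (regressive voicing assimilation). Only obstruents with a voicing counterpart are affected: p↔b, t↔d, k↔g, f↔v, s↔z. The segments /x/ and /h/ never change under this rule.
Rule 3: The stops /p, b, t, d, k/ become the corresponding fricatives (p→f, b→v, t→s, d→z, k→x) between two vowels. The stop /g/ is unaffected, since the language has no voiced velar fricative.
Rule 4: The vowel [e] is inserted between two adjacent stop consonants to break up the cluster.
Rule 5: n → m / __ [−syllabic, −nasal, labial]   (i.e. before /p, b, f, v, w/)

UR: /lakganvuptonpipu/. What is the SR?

lagegamvupetompivu

Rule 1 (intervocalic voicing): /p/ is a voiceless stop between vowels /i/ and /u/, so it voices to [b]. /lakganvuptonpipu/ → lakganvuptonpibu.
Rule 2 (regressive voicing assimilation): /k/ precedes the voiced obstruent /g/, so it voices to [g] by assimilation. /lakganvuptonpibu/ → lagganvuptonpibu.
Rule 3 (intervocalic spirantization): /b/ is a stop between vowels /i/ and /u/, so it spirantizes to the fricative [v]. /lagganvuptonpibu/ → lagganvuptonpivu.
Rule 4 (stop-cluster e-epenthesis): /g/ and /g/ form a stop–stop cluster, so [e] is inserted between them. /p/ and /t/ form a stop–stop cluster, so [e] is inserted between them. /lagganvuptonpivu/ → lageganvupetonpivu.
Rule 5 (nasal place assimilation): /n/ precedes the labial consonant /v/, so it assimilates in place to [m]. /n/ precedes the labial consonant /p/, so it assimilates in place to [m]. /lageganvupetonpivu/ → lagegamvupetompivu.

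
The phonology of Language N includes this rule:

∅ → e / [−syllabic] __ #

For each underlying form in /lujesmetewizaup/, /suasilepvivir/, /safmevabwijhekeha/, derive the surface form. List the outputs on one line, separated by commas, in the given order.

/lujesmetewizaup/: the form ends in the consonant /p/, so [e] is inserted word-finally. → [lujesmetewizaupe].
/suasilepvivir/: the form ends in the consonant /r/, so [e] is inserted word-finally. → [suasilepvivire].
/safmevabwijhekeha/: the rule's environment is not met; surfaces unchanged as [safmevabwijhekeha].

lujesmetewizaupe, suasilepvivire, safmevabwijhekeha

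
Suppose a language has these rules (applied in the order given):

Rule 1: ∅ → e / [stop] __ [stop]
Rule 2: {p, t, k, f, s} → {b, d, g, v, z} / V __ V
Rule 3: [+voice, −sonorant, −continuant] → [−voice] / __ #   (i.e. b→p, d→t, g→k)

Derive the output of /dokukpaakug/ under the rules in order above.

Rule 1 (stop-cluster e-epenthesis): /k/ and /p/ form a stop–stop cluster, so [e] is inserted between them. /dokukpaakug/ → dokukepaakug.
Rule 2 (intervocalic voicing): /k/ is a voiceless obstruent between vowels /o/ and /u/, so it voices to [g]. /k/ is a voiceless obstruent between vowels /u/ and /e/, so it voices to [g]. /p/ is a voiceless obstruent between vowels /e/ and /a/, so it voices to [b]. /k/ is a voiceless obstruent between vowels /a/ and /u/, so it voices to [g]. /dokukepaakug/ → dogugebaagug.
Rule 3 (final devoicing): /g/ is a voiced stop in word-final position, so it devoices to [k]. /dogugebaagug/ → dogugebaaguk.

dogugebaaguk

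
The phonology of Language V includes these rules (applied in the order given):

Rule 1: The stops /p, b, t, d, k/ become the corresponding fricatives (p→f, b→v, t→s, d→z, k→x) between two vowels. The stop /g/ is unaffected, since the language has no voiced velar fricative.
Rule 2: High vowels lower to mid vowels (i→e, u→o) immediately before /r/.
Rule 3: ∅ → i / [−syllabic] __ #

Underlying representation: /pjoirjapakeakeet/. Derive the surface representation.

pjoerjafaxeaxeeti

Rule 1 (intervocalic spirantization): /p/ is a stop between vowels /a/ and /a/, so it spirantizes to the fricative [f]. /k/ is a stop between vowels /a/ and /e/, so it spirantizes to the fricative [x]. /k/ is a stop between vowels /a/ and /e/, so it spirantizes to the fricative [x]. /pjoirjapakeakeet/ → pjoirjafaxeaxeet.
Rule 2 (pre-rhotic lowering): /i/ is a high vowel immediately before /r/, so it lowers to [e]. /pjoirjafaxeaxeet/ → pjoerjafaxeaxeet.
Rule 3 (final i-epenthesis): the form ends in the consonant /t/, so [i] is inserted word-finally. /pjoerjafaxeaxeet/ → pjoerjafaxeaxeeti.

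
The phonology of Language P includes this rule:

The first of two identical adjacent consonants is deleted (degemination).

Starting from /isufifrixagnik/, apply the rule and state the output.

No segment of /isufifrixagnik/ meets the structural description of the rule, so the form surfaces unchanged.

isufifrixagnik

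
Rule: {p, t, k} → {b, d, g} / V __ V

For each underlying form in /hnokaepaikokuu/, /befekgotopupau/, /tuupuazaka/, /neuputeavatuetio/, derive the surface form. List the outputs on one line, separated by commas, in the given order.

/hnokaepaikokuu/: /k/ is a voiceless stop between vowels /o/ and /a/, so it voices to [g]. /p/ is a voiceless stop between vowels /e/ and /a/, so it voices to [b]. /k/ is a voiceless stop between vowels /i/ and /o/, so it voices to [g]. /k/ is a voiceless stop between vowels /o/ and /u/, so it voices to [g]. → [hnogaebaigoguu].
/befekgotopupau/: /t/ is a voiceless stop between vowels /o/ and /o/, so it voices to [d]. /p/ is a voiceless stop between vowels /o/ and /u/, so it voices to [b]. /p/ is a voiceless stop between vowels /u/ and /a/, so it voices to [b]. → [befekgodobubau].
/tuupuazaka/: /p/ is a voiceless stop between vowels /u/ and /u/, so it voices to [b]. /k/ is a voiceless stop between vowels /a/ and /a/, so it voices to [g]. → [tuubuazaga].
/neuputeavatuetio/: /p/ is a voiceless stop between vowels /u/ and /u/, so it voices to [b]. /t/ is a voiceless stop between vowels /u/ and /e/, so it voices to [d]. /t/ is a voiceless stop between vowels /a/ and /u/, so it voices to [d]. /t/ is a voiceless stop between vowels /e/ and /i/, so it voices to [d]. → [neubudeavaduedio].

hnogaebaigoguu, befekgodobubau, tuubuazaga, neubudeavaduedio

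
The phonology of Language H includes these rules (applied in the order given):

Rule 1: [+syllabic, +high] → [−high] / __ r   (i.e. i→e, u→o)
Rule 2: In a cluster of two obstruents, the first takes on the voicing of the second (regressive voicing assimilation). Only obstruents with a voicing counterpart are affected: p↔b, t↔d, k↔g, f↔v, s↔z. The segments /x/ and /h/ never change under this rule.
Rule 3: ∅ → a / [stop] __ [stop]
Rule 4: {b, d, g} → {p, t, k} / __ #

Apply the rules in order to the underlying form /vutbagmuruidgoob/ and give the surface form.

Rule 1 (pre-rhotic lowering): /u/ is a high vowel immediately before /r/, so it lowers to [o]. /vutbagmuruidgoob/ → vutbagmoruidgoob.
Rule 2 (regressive voicing assimilation): /t/ precedes the voiced obstruent /b/, so it voices to [d] by assimilation. /vutbagmoruidgoob/ → vudbagmoruidgoob.
Rule 3 (stop-cluster a-epenthesis): /d/ and /b/ form a stop–stop cluster, so [a] is inserted between them. /d/ and /g/ form a stop–stop cluster, so [a] is inserted between them. /vudbagmoruidgoob/ → vudabagmoruidagoob.
Rule 4 (final devoicing): /b/ is a voiced stop in word-final position, so it devoices to [p]. /vudabagmoruidagoob/ → vudabagmoruidagoop.

vudabagmoruidagoop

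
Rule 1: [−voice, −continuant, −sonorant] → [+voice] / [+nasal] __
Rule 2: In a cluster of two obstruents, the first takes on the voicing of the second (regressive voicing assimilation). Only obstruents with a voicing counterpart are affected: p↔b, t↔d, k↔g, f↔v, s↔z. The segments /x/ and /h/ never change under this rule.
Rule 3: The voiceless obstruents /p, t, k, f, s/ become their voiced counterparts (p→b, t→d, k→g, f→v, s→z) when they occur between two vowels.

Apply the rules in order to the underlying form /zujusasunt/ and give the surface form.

Rule 1 (post-nasal voicing): /t/ is a voiceless stop immediately after the nasal /n/, so it voices to [d]. /zujusasunt/ → zujusasund.
Rule 2 (regressive voicing assimilation): no segment meets the environment; /zujusasund/ is unchanged.
Rule 3 (intervocalic voicing): /s/ is a voiceless obstruent between vowels /u/ and /a/, so it voices to [z]. /s/ is a voiceless obstruent between vowels /a/ and /u/, so it voices to [z]. /zujusasund/ → zujuzazund.

zujuzazund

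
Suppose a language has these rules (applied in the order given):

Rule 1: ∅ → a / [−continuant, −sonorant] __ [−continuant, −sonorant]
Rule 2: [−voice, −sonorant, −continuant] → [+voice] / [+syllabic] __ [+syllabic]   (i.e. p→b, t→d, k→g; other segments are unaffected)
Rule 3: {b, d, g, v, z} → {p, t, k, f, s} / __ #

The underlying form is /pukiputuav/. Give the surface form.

Rule 1 (stop-cluster a-epenthesis): no segment meets the environment; /pukiputuav/ is unchanged.
Rule 2 (intervocalic voicing): /k/ is a voiceless stop between vowels /u/ and /i/, so it voices to [g]. /p/ is a voiceless stop between vowels /i/ and /u/, so it voices to [b]. /t/ is a voiceless stop between vowels /u/ and /u/, so it voices to [d]. /pukiputuav/ → pugibuduav.
Rule 3 (final devoicing): /v/ is a voiced obstruent in word-final position, so it devoices to [f]. /pugibuduav/ → pugibuduaf.

pugibuduaf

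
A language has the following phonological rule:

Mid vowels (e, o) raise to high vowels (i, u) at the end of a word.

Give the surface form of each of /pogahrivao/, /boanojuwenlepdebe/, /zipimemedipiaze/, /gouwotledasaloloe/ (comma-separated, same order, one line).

/pogahrivao/: /o/ is a mid vowel in word-final position, so it raises to [u]. → [pogahrivau].
/boanojuwenlepdebe/: /e/ is a mid vowel in word-final position, so it raises to [i]. → [boanojuwenlepdebi].
/zipimemedipiaze/: /e/ is a mid vowel in word-final position, so it raises to [i]. → [zipimemedipiazi].
/gouwotledasaloloe/: /e/ is a mid vowel in word-final position, so it raises to [i]. → [gouwotledasaloloi].

pogahrivau, boanojuwenlepdebi, zipimemedipiazi, gouwotledasaloloi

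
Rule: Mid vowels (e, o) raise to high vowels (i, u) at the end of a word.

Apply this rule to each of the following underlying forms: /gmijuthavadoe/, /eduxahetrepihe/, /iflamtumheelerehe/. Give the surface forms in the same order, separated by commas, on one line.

/gmijuthavadoe/: /e/ is a mid vowel in word-final position, so it raises to [i]. → [gmijuthavadoi].
/eduxahetrepihe/: /e/ is a mid vowel in word-final position, so it raises to [i]. → [eduxahetrepihi].
/iflamtumheelerehe/: /e/ is a mid vowel in word-final position, so it raises to [i]. → [iflamtumheelerehi].

gmijuthavadoi, eduxahetrepihi, iflamtumheelerehi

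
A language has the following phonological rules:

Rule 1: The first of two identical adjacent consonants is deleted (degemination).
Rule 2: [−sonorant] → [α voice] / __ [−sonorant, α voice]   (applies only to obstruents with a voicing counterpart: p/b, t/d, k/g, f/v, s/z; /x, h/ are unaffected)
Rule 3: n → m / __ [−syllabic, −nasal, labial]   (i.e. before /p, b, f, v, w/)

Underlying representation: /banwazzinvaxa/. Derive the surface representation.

bamwazimvaxa

Rule 1 (degemination): /zz/ is a geminate; the first /z/ deletes. /banwazzinvaxa/ → banwazinvaxa.
Rule 2 (regressive voicing assimilation): no segment meets the environment; /banwazinvaxa/ is unchanged.
Rule 3 (nasal place assimilation): /n/ precedes the labial consonant /w/, so it assimilates in place to [m]. /n/ precedes the labial consonant /v/, so it assimilates in place to [m]. /banwazinvaxa/ → bamwazimvaxa.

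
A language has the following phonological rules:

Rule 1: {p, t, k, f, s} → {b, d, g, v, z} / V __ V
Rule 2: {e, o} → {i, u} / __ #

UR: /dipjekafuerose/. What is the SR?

Rule 1 (intervocalic voicing): /k/ is a voiceless obstruent between vowels /e/ and /a/, so it voices to [g]. /f/ is a voiceless obstruent between vowels /a/ and /u/, so it voices to [v]. /s/ is a voiceless obstruent between vowels /o/ and /e/, so it voices to [z]. /dipjekafuerose/ → dipjegavueroze.
Rule 2 (final vowel raising): /e/ is a mid vowel in word-final position, so it raises to [i]. /dipjegavueroze/ → dipjegavuerozi.

dipjegavuerozi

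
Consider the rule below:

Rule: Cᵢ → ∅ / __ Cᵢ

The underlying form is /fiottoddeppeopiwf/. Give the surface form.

/tt/ is a geminate; the first /t/ deletes.
/dd/ is a geminate; the first /d/ deletes.
/pp/ is a geminate; the first /p/ deletes.
The other instances of /f/, /t/, /d/, /p/, /w/ do not occur in the required environment and remain unchanged.
Surface form: [fiotodepeopiwf].

fiotodepeopiwf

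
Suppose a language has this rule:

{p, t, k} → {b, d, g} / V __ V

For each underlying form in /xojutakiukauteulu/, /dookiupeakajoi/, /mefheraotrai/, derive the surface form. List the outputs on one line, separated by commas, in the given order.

/xojutakiukauteulu/: /t/ is a voiceless stop between vowels /u/ and /a/, so it voices to [d]. /k/ is a voiceless stop between vowels /a/ and /i/, so it voices to [g]. /k/ is a voiceless stop between vowels /u/ and /a/, so it voices to [g]. /t/ is a voiceless stop between vowels /u/ and /e/, so it voices to [d]. → [xojudagiugaudeulu].
/dookiupeakajoi/: /k/ is a voiceless stop between vowels /o/ and /i/, so it voices to [g]. /p/ is a voiceless stop between vowels /u/ and /e/, so it voices to [b]. /k/ is a voiceless stop between vowels /a/ and /a/, so it voices to [g]. → [doogiubeagajoi].
/mefheraotrai/: the rule's environment is not met; surfaces unchanged as [mefheraotrai].

xojudagiugaudeulu, doogiubeagajoi, mefheraotrai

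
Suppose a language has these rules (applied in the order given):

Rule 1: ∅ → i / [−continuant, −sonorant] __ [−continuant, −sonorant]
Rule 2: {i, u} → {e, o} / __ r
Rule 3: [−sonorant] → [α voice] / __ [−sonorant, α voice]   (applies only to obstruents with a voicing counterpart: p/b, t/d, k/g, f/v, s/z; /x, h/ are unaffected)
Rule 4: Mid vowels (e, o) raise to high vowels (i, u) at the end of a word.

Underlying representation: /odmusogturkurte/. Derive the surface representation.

Rule 1 (stop-cluster i-epenthesis): /g/ and /t/ form a stop–stop cluster, so [i] is inserted between them. /odmusogturkurte/ → odmusogiturkurte.
Rule 2 (pre-rhotic lowering): /u/ is a high vowel immediately before /r/, so it lowers to [o]. /u/ is a high vowel immediately before /r/, so it lowers to [o]. /odmusogiturkurte/ → odmusogitorkorte.
Rule 3 (regressive voicing assimilation): no segment meets the environment; /odmusogitorkorte/ is unchanged.
Rule 4 (final vowel raising): /e/ is a mid vowel in word-final position, so it raises to [i]. /odmusogitorkorte/ → odmusogitorkorti.

odmusogitorkorti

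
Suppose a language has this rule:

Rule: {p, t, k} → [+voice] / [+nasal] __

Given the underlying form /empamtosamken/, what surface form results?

/p/ is a voiceless stop immediately after the nasal /m/, so it voices to [b].
/t/ is a voiceless stop immediately after the nasal /m/, so it voices to [d].
/k/ is a voiceless stop immediately after the nasal /m/, so it voices to [g].
Surface form: [embamdosamgen].

embamdosamgen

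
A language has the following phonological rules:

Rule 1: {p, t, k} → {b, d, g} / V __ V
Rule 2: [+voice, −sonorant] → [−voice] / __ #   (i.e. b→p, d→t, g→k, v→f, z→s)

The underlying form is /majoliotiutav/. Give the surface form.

Rule 1 (intervocalic voicing): /t/ is a voiceless stop between vowels /o/ and /i/, so it voices to [d]. /t/ is a voiceless stop between vowels /u/ and /a/, so it voices to [d]. /majoliotiutav/ → majoliodiudav.
Rule 2 (final devoicing): /v/ is a voiced obstruent in word-final position, so it devoices to [f]. /majoliodiudav/ → majoliodiudaf.

majoliodiudaf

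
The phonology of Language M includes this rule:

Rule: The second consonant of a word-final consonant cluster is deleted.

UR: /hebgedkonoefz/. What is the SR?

hebgedkonoef

/z/ is the second consonant of a word-final cluster /fz/, so it deletes.
Surface form: [hebgedkonoef].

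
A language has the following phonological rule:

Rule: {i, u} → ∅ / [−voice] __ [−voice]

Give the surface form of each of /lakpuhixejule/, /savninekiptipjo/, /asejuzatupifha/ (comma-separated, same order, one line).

lakphxejule, savninekptpjo, asejuzatpfha

/lakpuhixejule/: /u/ is a high vowel flanked by voiceless consonants /p/ and /h/, so it deletes. /i/ is a high vowel flanked by voiceless consonants /h/ and /x/, so it deletes. → [lakphxejule].
/savninekiptipjo/: /i/ is a high vowel flanked by voiceless consonants /k/ and /p/, so it deletes. /i/ is a high vowel flanked by voiceless consonants /t/ and /p/, so it deletes. → [savninekptpjo].
/asejuzatupifha/: /u/ is a high vowel flanked by voiceless consonants /t/ and /p/, so it deletes. /i/ is a high vowel flanked by voiceless consonants /p/ and /f/, so it deletes. → [asejuzatpfha].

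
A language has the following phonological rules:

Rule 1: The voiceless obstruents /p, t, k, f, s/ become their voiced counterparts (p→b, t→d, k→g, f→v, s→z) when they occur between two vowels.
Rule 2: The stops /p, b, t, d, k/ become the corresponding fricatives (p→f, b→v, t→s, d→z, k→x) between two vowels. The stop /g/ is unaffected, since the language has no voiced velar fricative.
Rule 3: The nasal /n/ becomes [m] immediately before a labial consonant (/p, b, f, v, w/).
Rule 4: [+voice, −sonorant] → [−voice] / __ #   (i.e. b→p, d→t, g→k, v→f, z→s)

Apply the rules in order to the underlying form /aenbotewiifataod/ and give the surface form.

aembozewiivazaot

Rule 1 (intervocalic voicing): /t/ is a voiceless obstruent between vowels /o/ and /e/, so it voices to [d]. /f/ is a voiceless obstruent between vowels /i/ and /a/, so it voices to [v]. /t/ is a voiceless obstruent between vowels /a/ and /a/, so it voices to [d]. /aenbotewiifataod/ → aenbodewiivadaod.
Rule 2 (intervocalic spirantization): /d/ is a stop between vowels /o/ and /e/, so it spirantizes to the fricative [z]. /d/ is a stop between vowels /a/ and /a/, so it spirantizes to the fricative [z]. /aenbodewiivadaod/ → aenbozewiivazaod.
Rule 3 (nasal place assimilation): /n/ precedes the labial consonant /b/, so it assimilates in place to [m]. /aenbozewiivazaod/ → aembozewiivazaod.
Rule 4 (final devoicing): /d/ is a voiced obstruent in word-final position, so it devoices to [t]. /aembozewiivazaod/ → aembozewiivazaot.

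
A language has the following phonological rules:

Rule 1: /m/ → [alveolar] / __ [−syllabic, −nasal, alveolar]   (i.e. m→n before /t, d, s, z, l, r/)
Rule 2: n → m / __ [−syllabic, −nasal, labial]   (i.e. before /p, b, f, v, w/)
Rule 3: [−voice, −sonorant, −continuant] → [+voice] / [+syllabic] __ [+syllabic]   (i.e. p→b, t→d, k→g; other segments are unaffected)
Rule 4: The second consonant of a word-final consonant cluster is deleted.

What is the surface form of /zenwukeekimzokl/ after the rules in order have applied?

Rule 1 (nasal place assimilation): /m/ precedes the alveolar consonant /z/, so it assimilates in place to [n]. /zenwukeekimzokl/ → zenwukeekinzokl.
Rule 2 (nasal place assimilation): /n/ precedes the labial consonant /w/, so it assimilates in place to [m]. /zenwukeekinzokl/ → zemwukeekinzokl.
Rule 3 (intervocalic voicing): /k/ is a voiceless stop between vowels /u/ and /e/, so it voices to [g]. /k/ is a voiceless stop between vowels /e/ and /i/, so it voices to [g]. /zemwukeekinzokl/ → zemwugeeginzokl.
Rule 4 (final cluster simplification): /l/ is the second consonant of a word-final cluster /kl/, so it deletes. /zemwugeeginzokl/ → zemwugeeginzok.

zemwugeeginzok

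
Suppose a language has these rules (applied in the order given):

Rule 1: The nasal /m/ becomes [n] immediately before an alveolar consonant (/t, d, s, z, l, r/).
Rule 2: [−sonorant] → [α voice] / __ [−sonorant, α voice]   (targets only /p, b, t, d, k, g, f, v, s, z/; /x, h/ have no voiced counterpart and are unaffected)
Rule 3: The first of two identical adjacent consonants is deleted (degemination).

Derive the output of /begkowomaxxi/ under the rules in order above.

bekowomaxi

Rule 1 (nasal place assimilation): no segment meets the environment; /begkowomaxxi/ is unchanged.
Rule 2 (regressive voicing assimilation): /g/ precedes the voiceless obstruent /k/, so it devoices to [k] by assimilation. /begkowomaxxi/ → bekkowomaxxi.
Rule 3 (degemination): /kk/ is a geminate; the first /k/ deletes. /xx/ is a geminate; the first /x/ deletes. /bekkowomaxxi/ → bekowomaxi.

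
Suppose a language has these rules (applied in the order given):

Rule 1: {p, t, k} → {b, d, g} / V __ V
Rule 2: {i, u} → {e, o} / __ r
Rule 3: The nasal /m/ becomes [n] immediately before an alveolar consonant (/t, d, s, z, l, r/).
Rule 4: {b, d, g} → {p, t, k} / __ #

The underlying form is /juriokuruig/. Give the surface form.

Rule 1 (intervocalic voicing): /k/ is a voiceless stop between vowels /o/ and /u/, so it voices to [g]. /juriokuruig/ → jurioguruig.
Rule 2 (pre-rhotic lowering): /u/ is a high vowel immediately before /r/, so it lowers to [o]. /u/ is a high vowel immediately before /r/, so it lowers to [o]. /jurioguruig/ → joriogoruig.
Rule 3 (nasal place assimilation): no segment meets the environment; /joriogoruig/ is unchanged.
Rule 4 (final devoicing): /g/ is a voiced stop in word-final position, so it devoices to [k]. /joriogoruig/ → joriogoruik.

joriogoruik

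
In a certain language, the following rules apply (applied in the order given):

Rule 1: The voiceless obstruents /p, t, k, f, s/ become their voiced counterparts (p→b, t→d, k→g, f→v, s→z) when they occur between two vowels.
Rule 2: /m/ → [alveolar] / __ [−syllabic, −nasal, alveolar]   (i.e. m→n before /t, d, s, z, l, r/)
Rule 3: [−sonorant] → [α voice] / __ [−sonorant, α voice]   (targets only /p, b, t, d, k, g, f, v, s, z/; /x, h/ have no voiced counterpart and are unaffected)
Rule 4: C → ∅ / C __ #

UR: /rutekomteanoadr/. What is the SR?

rudegonteanoad

Rule 1 (intervocalic voicing): /t/ is a voiceless obstruent between vowels /u/ and /e/, so it voices to [d]. /k/ is a voiceless obstruent between vowels /e/ and /o/, so it voices to [g]. /rutekomteanoadr/ → rudegomteanoadr.
Rule 2 (nasal place assimilation): /m/ precedes the alveolar consonant /t/, so it assimilates in place to [n]. /rudegomteanoadr/ → rudegonteanoadr.
Rule 3 (regressive voicing assimilation): no segment meets the environment; /rudegonteanoadr/ is unchanged.
Rule 4 (final cluster simplification): /r/ is the second consonant of a word-final cluster /dr/, so it deletes. /rudegonteanoadr/ → rudegonteanoad.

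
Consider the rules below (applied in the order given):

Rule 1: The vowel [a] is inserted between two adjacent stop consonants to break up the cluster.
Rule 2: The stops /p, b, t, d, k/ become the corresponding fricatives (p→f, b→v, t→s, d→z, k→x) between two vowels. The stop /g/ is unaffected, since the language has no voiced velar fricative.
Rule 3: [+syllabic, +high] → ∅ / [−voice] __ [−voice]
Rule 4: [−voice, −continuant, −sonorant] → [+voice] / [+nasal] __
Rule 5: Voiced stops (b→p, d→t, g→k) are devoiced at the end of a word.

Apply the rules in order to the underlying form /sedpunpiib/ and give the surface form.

sezafunbiip

Rule 1 (stop-cluster a-epenthesis): /d/ and /p/ form a stop–stop cluster, so [a] is inserted between them. /sedpunpiib/ → sedapunpiib.
Rule 2 (intervocalic spirantization): /d/ is a stop between vowels /e/ and /a/, so it spirantizes to the fricative [z]. /p/ is a stop between vowels /a/ and /u/, so it spirantizes to the fricative [f]. /sedapunpiib/ → sezafunpiib.
Rule 3 (high vowel syncope): no segment meets the environment; /sezafunpiib/ is unchanged.
Rule 4 (post-nasal voicing): /p/ is a voiceless stop immediately after the nasal /n/, so it voices to [b]. /sezafunpiib/ → sezafunbiib.
Rule 5 (final devoicing): /b/ is a voiced stop in word-final position, so it devoices to [p]. /sezafunbiib/ → sezafunbiip.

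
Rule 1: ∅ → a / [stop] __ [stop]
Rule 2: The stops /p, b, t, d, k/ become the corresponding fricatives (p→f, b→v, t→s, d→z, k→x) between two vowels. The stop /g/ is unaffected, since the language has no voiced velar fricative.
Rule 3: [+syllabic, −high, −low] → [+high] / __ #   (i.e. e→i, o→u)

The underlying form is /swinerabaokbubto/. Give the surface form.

Rule 1 (stop-cluster a-epenthesis): /k/ and /b/ form a stop–stop cluster, so [a] is inserted between them. /b/ and /t/ form a stop–stop cluster, so [a] is inserted between them. /swinerabaokbubto/ → swinerabaokabubato.
Rule 2 (intervocalic spirantization): /b/ is a stop between vowels /a/ and /a/, so it spirantizes to the fricative [v]. /k/ is a stop between vowels /o/ and /a/, so it spirantizes to the fricative [x]. /b/ is a stop between vowels /a/ and /u/, so it spirantizes to the fricative [v]. /b/ is a stop between vowels /u/ and /a/, so it spirantizes to the fricative [v]. /t/ is a stop between vowels /a/ and /o/, so it spirantizes to the fricative [s]. /swinerabaokabubato/ → swineravaoxavuvaso.
Rule 3 (final vowel raising): /o/ is a mid vowel in word-final position, so it raises to [u]. /swineravaoxavuvaso/ → swineravaoxavuvasu.

swineravaoxavuvasu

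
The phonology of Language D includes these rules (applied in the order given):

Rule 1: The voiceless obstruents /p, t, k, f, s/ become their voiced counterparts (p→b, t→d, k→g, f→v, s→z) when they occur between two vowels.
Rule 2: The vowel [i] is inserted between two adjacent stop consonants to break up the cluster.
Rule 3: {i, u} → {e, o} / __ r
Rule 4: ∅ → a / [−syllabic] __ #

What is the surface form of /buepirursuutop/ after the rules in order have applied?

Rule 1 (intervocalic voicing): /p/ is a voiceless obstruent between vowels /e/ and /i/, so it voices to [b]. /t/ is a voiceless obstruent between vowels /u/ and /o/, so it voices to [d]. /buepirursuutop/ → buebirursuudop.
Rule 2 (stop-cluster i-epenthesis): no segment meets the environment; /buebirursuudop/ is unchanged.
Rule 3 (pre-rhotic lowering): /i/ is a high vowel immediately before /r/, so it lowers to [e]. /u/ is a high vowel immediately before /r/, so it lowers to [o]. /buebirursuudop/ → bueberorsuudop.
Rule 4 (final a-epenthesis): the form ends in the consonant /p/, so [a] is inserted word-finally. /bueberorsuudop/ → bueberorsuudopa.

bueberorsuudopa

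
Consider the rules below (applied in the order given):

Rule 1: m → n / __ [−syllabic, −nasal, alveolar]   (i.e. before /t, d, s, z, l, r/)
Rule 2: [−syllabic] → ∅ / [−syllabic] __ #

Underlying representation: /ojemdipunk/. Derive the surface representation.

ojendipun

Rule 1 (nasal place assimilation): /m/ precedes the alveolar consonant /d/, so it assimilates in place to [n]. /ojemdipunk/ → ojendipunk.
Rule 2 (final cluster simplification): /k/ is the second consonant of a word-final cluster /nk/, so it deletes. /ojendipunk/ → ojendipun.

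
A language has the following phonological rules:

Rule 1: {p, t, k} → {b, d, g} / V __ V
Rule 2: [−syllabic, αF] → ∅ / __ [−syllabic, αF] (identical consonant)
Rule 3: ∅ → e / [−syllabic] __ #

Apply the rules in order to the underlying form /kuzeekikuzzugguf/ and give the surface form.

Rule 1 (intervocalic voicing): /k/ is a voiceless stop between vowels /e/ and /i/, so it voices to [g]. /k/ is a voiceless stop between vowels /i/ and /u/, so it voices to [g]. /kuzeekikuzzugguf/ → kuzeegiguzzugguf.
Rule 2 (degemination): /zz/ is a geminate; the first /z/ deletes. /gg/ is a geminate; the first /g/ deletes. /kuzeegiguzzugguf/ → kuzeegiguzuguf.
Rule 3 (final e-epenthesis): the form ends in the consonant /f/, so [e] is inserted word-finally. /kuzeegiguzuguf/ → kuzeegiguzugufe.

kuzeegiguzugufe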